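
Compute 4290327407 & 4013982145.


0b11111111101110010011001101101111 & 0b11101111010000001000000111000001 = 0b11101111000000000000000101000001 = 4009754945

4009754945


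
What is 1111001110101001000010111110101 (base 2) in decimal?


1111001110101001000010111110101 in decimal = 2043971061

2043971061


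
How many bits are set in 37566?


0b1001001010111110 has 9 set bits

9


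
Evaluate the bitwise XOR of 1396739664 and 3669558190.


0b1010011010000001000111001010000 ^ 0b11011010101110010000001110101110 = 0b10001001111110011000110111111110 = 2314833406

2314833406


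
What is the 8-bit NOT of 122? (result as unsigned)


~0b1111010 = 0b10000101 = 133 (8-bit unsigned)

133


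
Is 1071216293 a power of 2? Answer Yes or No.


0b111111110110010111011010100101. Multiple bits set => No

No


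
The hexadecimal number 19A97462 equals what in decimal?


19A97462 hex = 430535778 decimal

430535778


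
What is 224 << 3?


0b11100000 << 3 = 0b11100000000 = 1792

1792


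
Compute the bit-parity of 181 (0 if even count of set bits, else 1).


0b10110101 has 5 ones => parity 1

1


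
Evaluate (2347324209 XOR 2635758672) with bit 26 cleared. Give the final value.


Step 1: 2347324209 ^ 2635758672 = 385036129
Step 2: 385036129 & ~(1 << 26) = 317927265

317927265


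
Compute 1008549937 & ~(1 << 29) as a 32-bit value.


1008549937 & ~(1 << 29) = 471679025

471679025


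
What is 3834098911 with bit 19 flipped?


3834098911 ^ (1 << 19) = 3834098911 ^ 524288 = 3834623199

3834623199


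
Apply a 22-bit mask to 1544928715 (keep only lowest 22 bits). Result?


1544928715 & 4194303 = 1424843

1424843


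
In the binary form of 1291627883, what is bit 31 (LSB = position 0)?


0b1001100111111001010110101101011, position 31 = 0

0


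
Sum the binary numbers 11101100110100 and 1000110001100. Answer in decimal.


11101100110100 + 1000110001100 = 100110011000000 = 19648

19648


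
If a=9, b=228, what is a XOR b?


9 ^ 228 = 237

237


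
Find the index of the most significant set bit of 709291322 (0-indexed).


0b101010010001101110110100111010. Highest set bit at position 29

29


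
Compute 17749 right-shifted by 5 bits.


0b100010101010101 >> 5 = 0b1000101010 = 554

554


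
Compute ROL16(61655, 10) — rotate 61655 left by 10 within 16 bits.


Rotate 0b1111000011010111 left by 10 (16-bit) = 0b101111111000011 = 24515

24515


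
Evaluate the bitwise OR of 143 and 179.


0b10001111 | 0b10110011 = 0b10111111 = 191

191


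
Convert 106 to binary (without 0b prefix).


106 = 1101010 in binary

1101010


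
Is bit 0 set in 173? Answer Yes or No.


0b10101101, bit 0 = 1. Yes

Yes


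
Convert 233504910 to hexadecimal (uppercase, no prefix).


233504910 = DEB008E hex

DEB008E


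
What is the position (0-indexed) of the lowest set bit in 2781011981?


0b10100101110000101110000000001101. Lowest set bit at position 0

0


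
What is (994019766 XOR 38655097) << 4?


Step 1: 994019766 ^ 38655097 = 963796431
Step 2: 963796431 << 4 = 15420742896

15420742896


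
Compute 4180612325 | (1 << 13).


4180612325 | (1 << 13) = 4180612325 | 8192 = 4180620517

4180620517


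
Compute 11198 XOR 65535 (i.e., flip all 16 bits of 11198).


11198 ^ 65535 = 54337

54337


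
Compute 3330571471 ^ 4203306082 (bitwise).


0b11000110100001000111110011001111 ^ 0b11111010100010010101110001100010 = 0b111100000011010010000010101101 = 1007493293

1007493293


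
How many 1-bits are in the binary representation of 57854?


0b1110000111111110 has 11 set bits

11


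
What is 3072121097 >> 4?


0b10110111000111001101100100001001 >> 4 = 0b1011011100011100110110010000 = 192007568

192007568


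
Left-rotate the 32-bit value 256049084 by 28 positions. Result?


Rotate 0b1111010000101111111110111100 left by 28 (32-bit) = 0b11000000111101000010111111111011 = 3237228539

3237228539


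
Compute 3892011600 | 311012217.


0b11100111111110110110001001010000 | 0b10010100010011010101101111001 = 0b11110111111110111110101101111001 = 4160482169

4160482169


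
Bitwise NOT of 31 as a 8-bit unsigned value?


~0b11111 = 0b11100000 = 224 (8-bit unsigned)

224


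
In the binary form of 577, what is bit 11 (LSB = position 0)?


0b1001000001, position 11 = 0

0


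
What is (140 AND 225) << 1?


Step 1: 140 & 225 = 128
Step 2: 128 << 1 = 256

256


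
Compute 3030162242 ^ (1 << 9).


3030162242 ^ (1 << 9) = 3030162242 ^ 512 = 3030161730

3030161730


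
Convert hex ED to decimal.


ED hex = 237 decimal

237


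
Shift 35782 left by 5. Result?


0b1000101111000110 << 5 = 0b100010111100011000000 = 1145024

1145024


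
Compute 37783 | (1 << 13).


37783 | (1 << 13) = 37783 | 8192 = 45975

45975


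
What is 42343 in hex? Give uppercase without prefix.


42343 = A567 hex

A567


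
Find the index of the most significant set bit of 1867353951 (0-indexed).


0b1101111010011011000111101011111. Highest set bit at position 30

30


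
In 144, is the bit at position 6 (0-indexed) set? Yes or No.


0b10010000, bit 6 = 0. No

No


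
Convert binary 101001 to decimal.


101001 in decimal = 41

41


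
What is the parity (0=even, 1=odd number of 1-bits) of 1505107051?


0b1011001101101100001110001101011 has 17 ones => parity 1

1


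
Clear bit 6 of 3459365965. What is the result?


3459365965 & ~(1 << 6) = 3459365901

3459365901


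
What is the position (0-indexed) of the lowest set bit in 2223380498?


0b10000100100001100001100000010010. Lowest set bit at position 1

1


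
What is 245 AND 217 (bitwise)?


0b11110101 & 0b11011001 = 0b11010001 = 209

209


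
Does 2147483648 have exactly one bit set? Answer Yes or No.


0b10000000000000000000000000000000. Only one bit set => Yes

Yes


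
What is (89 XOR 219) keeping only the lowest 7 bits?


Step 1: 89 ^ 219 = 130
Step 2: 130 & 127 = 2

2


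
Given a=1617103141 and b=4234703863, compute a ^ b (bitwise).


1617103141 ^ 4234703863 = 2617998034

2617998034


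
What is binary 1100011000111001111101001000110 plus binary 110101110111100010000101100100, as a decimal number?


1100011000111001111101001000110 + 110101110111100010000101100100 = 10011000111110110001101110101010 = 2566593450

2566593450


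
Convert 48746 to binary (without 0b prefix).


48746 = 1011111001101010 in binary

1011111001101010


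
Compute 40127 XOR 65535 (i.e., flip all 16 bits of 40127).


40127 ^ 65535 = 25408

25408


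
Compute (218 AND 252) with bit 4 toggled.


Step 1: 218 & 252 = 216
Step 2: 216 ^ (1 << 4) = 216 ^ 16 = 200

200


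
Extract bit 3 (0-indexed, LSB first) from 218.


0b11011010, position 3 = 1

1


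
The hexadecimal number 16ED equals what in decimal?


16ED hex = 5869 decimal

5869


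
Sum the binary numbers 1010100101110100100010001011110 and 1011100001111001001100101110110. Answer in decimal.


1010100101110100100010001011110 + 1011100001111001001100101110110 = 10110000111101101101110111010100 = 2968968660

2968968660


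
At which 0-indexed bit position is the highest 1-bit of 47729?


0b1011101001110001. Highest set bit at position 15

15


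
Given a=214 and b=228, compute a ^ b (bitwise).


214 ^ 228 = 50

50


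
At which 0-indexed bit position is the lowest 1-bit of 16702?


0b100000100111110. Lowest set bit at position 1

1


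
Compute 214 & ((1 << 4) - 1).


214 & 15 = 6

6


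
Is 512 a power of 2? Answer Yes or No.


0b1000000000. Only one bit set => Yes

Yes


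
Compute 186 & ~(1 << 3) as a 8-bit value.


186 & ~(1 << 3) = 178

178


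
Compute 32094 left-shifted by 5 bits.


0b111110101011110 << 5 = 0b11111010101111000000 = 1027008

1027008


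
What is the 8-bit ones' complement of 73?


73 ^ 255 = 182

182


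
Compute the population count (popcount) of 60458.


0b1110110000101010 has 8 set bits

8


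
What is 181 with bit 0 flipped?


181 ^ (1 << 0) = 181 ^ 1 = 180

180


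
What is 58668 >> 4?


0b1110010100101100 >> 4 = 0b111001010010 = 3666

3666


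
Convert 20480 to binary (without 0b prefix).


20480 = 101000000000000 in binary

101000000000000


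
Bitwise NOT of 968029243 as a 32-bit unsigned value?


~0b111001101100101111010000111011 = 0b11000110010011010000101111000100 = 3326938052 (32-bit unsigned)

3326938052


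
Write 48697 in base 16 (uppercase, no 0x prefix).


48697 = BE39 hex

BE39


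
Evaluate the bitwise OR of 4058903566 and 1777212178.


0b11110001111011011111010000001110 | 0b1101001111011100001101100010010 = 0b11111001111011111111111100011110 = 4193255198

4193255198


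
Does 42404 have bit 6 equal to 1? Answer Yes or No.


0b1010010110100100, bit 6 = 0. No

No


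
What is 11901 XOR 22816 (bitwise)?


0b10111001111101 ^ 0b101100100100000 = 0b111011101011101 = 30557

30557


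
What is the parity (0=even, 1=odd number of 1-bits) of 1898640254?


0b1110001001010101111001101111110 has 19 ones => parity 1

1


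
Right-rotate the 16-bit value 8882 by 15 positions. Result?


Rotate 0b10001010110010 right by 15 (16-bit) = 0b100010101100100 = 17764

17764


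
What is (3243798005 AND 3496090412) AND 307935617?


Step 1: 3243798005 & 3496090412 = 3225422116
Step 2: 3225422116 & 307935617 = 4196608

4196608


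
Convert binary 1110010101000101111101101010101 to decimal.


1110010101000101111101101010101 in decimal = 1923283797

1923283797


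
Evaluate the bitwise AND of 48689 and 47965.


0b1011111000110001 & 0b1011101101011101 = 0b1011101000010001 = 47633

47633


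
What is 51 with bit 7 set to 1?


51 | (1 << 7) = 51 | 128 = 179

179


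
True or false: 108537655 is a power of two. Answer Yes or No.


0b110011110000010011100110111. Multiple bits set => No

No


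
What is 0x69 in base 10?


69 hex = 105 decimal

105


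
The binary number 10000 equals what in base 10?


10000 in decimal = 16

16


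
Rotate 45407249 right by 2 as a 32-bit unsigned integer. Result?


Rotate 0b10101101001101110000010001 right by 2 (32-bit) = 0b1000000101011010011011100000100 = 1085093636

1085093636


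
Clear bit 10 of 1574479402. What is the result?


1574479402 & ~(1 << 10) = 1574478378

1574478378


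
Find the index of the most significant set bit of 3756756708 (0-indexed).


0b11011111111010111000111011100100. Highest set bit at position 31

31


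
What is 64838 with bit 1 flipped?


64838 ^ (1 << 1) = 64838 ^ 2 = 64836

64836


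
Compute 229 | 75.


0b11100101 | 0b1001011 = 0b11101111 = 239

239


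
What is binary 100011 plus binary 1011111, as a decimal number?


100011 + 1011111 = 10000010 = 130

130


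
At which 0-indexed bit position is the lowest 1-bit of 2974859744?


0b10110001010100001100000111100000. Lowest set bit at position 5

5


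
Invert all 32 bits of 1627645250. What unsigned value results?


1627645250 ^ 4294967295 = 2667322045

2667322045


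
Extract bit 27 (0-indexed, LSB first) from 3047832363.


0b10110101101010100011101100101011, position 27 = 0

0


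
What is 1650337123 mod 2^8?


1650337123 & 255 = 99

99


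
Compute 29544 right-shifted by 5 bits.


0b111001101101000 >> 5 = 0b1110011011 = 923

923


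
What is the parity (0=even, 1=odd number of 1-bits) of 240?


0b11110000 has 4 ones => parity 0

0


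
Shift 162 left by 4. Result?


0b10100010 << 4 = 0b101000100000 = 2592

2592


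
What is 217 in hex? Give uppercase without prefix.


217 = D9 hex

D9


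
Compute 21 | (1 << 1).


21 | (1 << 1) = 21 | 2 = 23

23


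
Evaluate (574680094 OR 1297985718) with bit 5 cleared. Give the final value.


Step 1: 574680094 | 1297985718 = 1868430526
Step 2: 1868430526 & ~(1 << 5) = 1868430494

1868430494


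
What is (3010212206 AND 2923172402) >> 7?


Step 1: 3010212206 & 2923172402 = 2720796706
Step 2: 2720796706 >> 7 = 21256224

21256224


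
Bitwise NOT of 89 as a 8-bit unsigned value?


~0b1011001 = 0b10100110 = 166 (8-bit unsigned)

166


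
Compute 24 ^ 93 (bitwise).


0b11000 ^ 0b1011101 = 0b1000101 = 69

69


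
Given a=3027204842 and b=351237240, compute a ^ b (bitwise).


3027204842 ^ 351237240 = 2692746898

2692746898


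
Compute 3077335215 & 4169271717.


0b10110111011011000110100010101111 & 0b11111000100000100000100110100101 = 0b10110000000000000000100010100101 = 2952792229

2952792229


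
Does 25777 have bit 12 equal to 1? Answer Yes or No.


0b110010010110001, bit 12 = 0. No

No


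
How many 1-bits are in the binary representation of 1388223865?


0b1010010101111101001110101111001 has 19 set bits

19


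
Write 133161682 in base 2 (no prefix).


133161682 = 111111011111110001011010010 in binary

111111011111110001011010010


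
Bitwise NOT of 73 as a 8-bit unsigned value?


~0b1001001 = 0b10110110 = 182 (8-bit unsigned)

182


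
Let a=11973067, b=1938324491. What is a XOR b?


11973067 ^ 1938324491 = 1933495744

1933495744


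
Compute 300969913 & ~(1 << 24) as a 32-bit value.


300969913 & ~(1 << 24) = 284192697

284192697


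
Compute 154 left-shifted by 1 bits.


0b10011010 << 1 = 0b100110100 = 308

308


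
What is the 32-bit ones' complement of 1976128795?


1976128795 ^ 4294967295 = 2318838500

2318838500


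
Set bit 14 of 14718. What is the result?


14718 | (1 << 14) = 14718 | 16384 = 31102

31102


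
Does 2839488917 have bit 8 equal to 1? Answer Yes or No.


0b10101001001111110010100110010101, bit 8 = 1. Yes

Yes


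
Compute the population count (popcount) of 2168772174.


0b10000001010001001101011001001110 has 13 set bits

13


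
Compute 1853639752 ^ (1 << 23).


1853639752 ^ (1 << 23) = 1853639752 ^ 8388608 = 1862028360

1862028360


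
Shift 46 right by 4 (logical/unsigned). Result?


0b101110 >> 4 = 0b10 = 2

2


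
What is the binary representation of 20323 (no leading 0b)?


20323 = 100111101100011 in binary

100111101100011


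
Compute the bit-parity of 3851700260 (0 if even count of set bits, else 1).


0b11100101100101000100100000100100 has 12 ones => parity 0

0


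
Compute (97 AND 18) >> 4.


Step 1: 97 & 18 = 0
Step 2: 0 >> 4 = 0

0


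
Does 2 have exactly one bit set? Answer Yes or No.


0b10. Only one bit set => Yes

Yes


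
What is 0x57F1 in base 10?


57F1 hex = 22513 decimal

22513


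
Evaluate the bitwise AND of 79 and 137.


0b1001111 & 0b10001001 = 0b1001 = 9

9


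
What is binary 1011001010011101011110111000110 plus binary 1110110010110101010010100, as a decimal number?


1011001010011101011110111000110 + 1110110010110101010010100 = 1011011001010000010100001011010 = 1529358426

1529358426


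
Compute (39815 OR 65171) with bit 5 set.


Step 1: 39815 | 65171 = 65431
Step 2: 65431 | (1 << 5) = 65431 | 32 = 65463

65463


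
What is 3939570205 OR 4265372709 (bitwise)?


0b11101010110100010001001000011101 | 0b11111110001111000110110000100101 = 0b11111110111111010111111000111101 = 4278025789

4278025789


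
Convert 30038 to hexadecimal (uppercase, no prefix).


30038 = 7556 hex

7556


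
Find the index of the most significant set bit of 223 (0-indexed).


0b11011111. Highest set bit at position 7

7


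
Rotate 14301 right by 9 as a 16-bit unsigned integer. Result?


Rotate 0b11011111011101 right by 9 (16-bit) = 0b1110111010011011 = 61083

61083


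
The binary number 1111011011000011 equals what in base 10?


1111011011000011 in decimal = 63171

63171


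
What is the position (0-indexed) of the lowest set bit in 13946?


0b11011001111010. Lowest set bit at position 1

1


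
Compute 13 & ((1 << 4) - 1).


13 & 15 = 13

13


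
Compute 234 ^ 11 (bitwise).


0b11101010 ^ 0b1011 = 0b11100001 = 225

225


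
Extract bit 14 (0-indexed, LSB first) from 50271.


0b1100010001011111, position 14 = 1

1


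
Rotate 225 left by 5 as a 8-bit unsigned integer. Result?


Rotate 0b11100001 left by 5 (8-bit) = 0b111100 = 60

60


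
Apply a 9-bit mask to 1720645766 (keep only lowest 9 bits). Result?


1720645766 & 511 = 134

134


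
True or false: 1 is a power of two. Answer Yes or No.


0b1. Only one bit set => Yes

Yes


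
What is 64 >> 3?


0b1000000 >> 3 = 0b1000 = 8

8


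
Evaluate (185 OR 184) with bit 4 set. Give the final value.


Step 1: 185 | 184 = 185
Step 2: 185 | (1 << 4) = 185 | 16 = 185

185


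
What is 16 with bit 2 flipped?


16 ^ (1 << 2) = 16 ^ 4 = 20

20


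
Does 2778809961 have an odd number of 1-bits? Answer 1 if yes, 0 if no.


0b10100101101000010100011001101001 has 14 ones => parity 0

0


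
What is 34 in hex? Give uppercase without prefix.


34 = 22 hex

22


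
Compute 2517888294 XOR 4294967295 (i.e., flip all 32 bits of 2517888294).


2517888294 ^ 4294967295 = 1777079001

1777079001


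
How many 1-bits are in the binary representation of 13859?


0b11011000100011 has 7 set bits

7


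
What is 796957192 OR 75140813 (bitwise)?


0b101111100000001001101000001000 | 0b100011110101000111011001101 = 0b101111111110101001111011001101 = 804953805

804953805


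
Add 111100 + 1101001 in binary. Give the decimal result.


111100 + 1101001 = 10100101 = 165

165


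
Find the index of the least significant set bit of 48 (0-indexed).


0b110000. Lowest set bit at position 4

4


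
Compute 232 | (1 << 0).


232 | (1 << 0) = 232 | 1 = 233

233


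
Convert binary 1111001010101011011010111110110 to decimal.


1111001010101011011010111110110 in decimal = 2035660278

2035660278


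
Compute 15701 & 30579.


0b11110101010101 & 0b111011101110011 = 0b11010101010001 = 13649

13649


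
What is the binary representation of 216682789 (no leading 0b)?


216682789 = 1100111010100101000100100101 in binary

1100111010100101000100100101


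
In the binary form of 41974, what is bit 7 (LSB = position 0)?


0b1010001111110110, position 7 = 1

1


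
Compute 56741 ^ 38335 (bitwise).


0b1101110110100101 ^ 0b1001010110111111 = 0b100100000011010 = 18458

18458


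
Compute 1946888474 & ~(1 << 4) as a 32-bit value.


1946888474 & ~(1 << 4) = 1946888458

1946888458


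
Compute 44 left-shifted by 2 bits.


0b101100 << 2 = 0b10110000 = 176

176


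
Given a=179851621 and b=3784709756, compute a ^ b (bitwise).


179851621 ^ 3784709756 = 3945678617

3945678617


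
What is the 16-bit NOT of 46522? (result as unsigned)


~0b1011010110111010 = 0b100101001000101 = 19013 (16-bit unsigned)

19013


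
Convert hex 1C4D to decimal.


1C4D hex = 7245 decimal

7245


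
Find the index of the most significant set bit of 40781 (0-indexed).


0b1001111101001101. Highest set bit at position 15

15


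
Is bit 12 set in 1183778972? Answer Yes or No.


0b1000110100011110000100010011100, bit 12 = 0. No

No


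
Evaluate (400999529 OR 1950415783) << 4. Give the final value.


Step 1: 400999529 | 1950415783 = 2011627503
Step 2: 2011627503 << 4 = 32186040048

32186040048


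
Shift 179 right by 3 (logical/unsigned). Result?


0b10110011 >> 3 = 0b10110 = 22

22


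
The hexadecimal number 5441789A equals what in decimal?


5441789A hex = 1413576858 decimal

1413576858


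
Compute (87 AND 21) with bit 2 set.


Step 1: 87 & 21 = 21
Step 2: 21 | (1 << 2) = 21 | 4 = 21

21


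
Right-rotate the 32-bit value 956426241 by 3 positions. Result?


Rotate 0b111001000000011110100000000001 right by 3 (32-bit) = 0b100111001000000011110100000000 = 656424192

656424192


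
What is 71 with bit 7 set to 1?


71 | (1 << 7) = 71 | 128 = 199

199


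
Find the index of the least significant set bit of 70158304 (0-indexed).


0b100001011101000011111100000. Lowest set bit at position 5

5


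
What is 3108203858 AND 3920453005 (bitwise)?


0b10111001010000110110110101010010 & 0b11101001101011010101110110001101 = 0b10101001000000010100110100000000 = 2835434752

2835434752


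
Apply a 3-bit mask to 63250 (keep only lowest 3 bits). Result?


63250 & 7 = 2

2


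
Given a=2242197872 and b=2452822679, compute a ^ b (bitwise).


2242197872 ^ 2452822679 = 395715559

395715559


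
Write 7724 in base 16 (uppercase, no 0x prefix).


7724 = 1E2C hex

1E2C


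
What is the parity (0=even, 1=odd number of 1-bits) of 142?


0b10001110 has 4 ones => parity 0

0


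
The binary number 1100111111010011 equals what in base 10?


1100111111010011 in decimal = 53203

53203


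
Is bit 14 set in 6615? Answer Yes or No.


0b1100111010111, bit 14 = 0. No

No


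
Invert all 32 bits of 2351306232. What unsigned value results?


2351306232 ^ 4294967295 = 1943661063

1943661063


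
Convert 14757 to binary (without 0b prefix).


14757 = 11100110100101 in binary

11100110100101


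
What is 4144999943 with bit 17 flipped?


4144999943 ^ (1 << 17) = 4144999943 ^ 131072 = 4144868871

4144868871


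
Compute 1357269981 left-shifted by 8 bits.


0b1010000111001100100101111011101 << 8 = 0b101000011100110010010111101110100000000 = 347461115136

347461115136


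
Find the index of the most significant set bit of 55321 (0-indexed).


0b1101100000011001. Highest set bit at position 15

15


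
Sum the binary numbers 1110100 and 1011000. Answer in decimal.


1110100 + 1011000 = 11001100 = 204

204


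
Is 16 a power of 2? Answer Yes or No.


0b10000. Only one bit set => Yes

Yes


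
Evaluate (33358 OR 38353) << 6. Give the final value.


Step 1: 33358 | 38353 = 38879
Step 2: 38879 << 6 = 2488256

2488256


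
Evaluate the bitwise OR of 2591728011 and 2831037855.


0b10011010011110101010000110001011 | 0b10101000101111100011010110011111 = 0b10111010111111101011010110011111 = 3137254815

3137254815


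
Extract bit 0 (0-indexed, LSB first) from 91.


0b1011011, position 0 = 1

1


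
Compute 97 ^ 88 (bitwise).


0b1100001 ^ 0b1011000 = 0b111001 = 57

57


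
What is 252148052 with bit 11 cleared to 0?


252148052 & ~(1 << 11) = 252146004

252146004


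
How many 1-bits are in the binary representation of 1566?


0b11000011110 has 6 set bits

6


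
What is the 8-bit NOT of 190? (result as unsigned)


~0b10111110 = 0b1000001 = 65 (8-bit unsigned)

65


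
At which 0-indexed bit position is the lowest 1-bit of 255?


0b11111111. Lowest set bit at position 0

0


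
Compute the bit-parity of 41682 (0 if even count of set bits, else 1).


0b1010001011010010 has 7 ones => parity 1

1


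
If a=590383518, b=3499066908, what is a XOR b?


590383518 ^ 3499066908 = 4089384834

4089384834


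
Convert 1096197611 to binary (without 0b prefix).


1096197611 = 1000001010101101010010111101011 in binary

1000001010101101010010111101011


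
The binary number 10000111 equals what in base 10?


10000111 in decimal = 135

135


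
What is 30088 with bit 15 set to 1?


30088 | (1 << 15) = 30088 | 32768 = 62856

62856


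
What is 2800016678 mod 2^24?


2800016678 & 16777215 = 14998822

14998822


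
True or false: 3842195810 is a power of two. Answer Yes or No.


0b11100101000000110100000101100010. Multiple bits set => No

No


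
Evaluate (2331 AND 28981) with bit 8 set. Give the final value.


Step 1: 2331 & 28981 = 273
Step 2: 273 | (1 << 8) = 273 | 256 = 273

273


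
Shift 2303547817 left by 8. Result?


0b10001001010011010101100110101001 << 8 = 0b1000100101001101010110011010100100000000 = 589708241152

589708241152


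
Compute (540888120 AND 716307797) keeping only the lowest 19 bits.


Step 1: 540888120 & 716307797 = 540101648
Step 2: 540101648 & 524287 = 85008

85008


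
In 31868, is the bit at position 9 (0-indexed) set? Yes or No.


0b111110001111100, bit 9 = 0. No

No


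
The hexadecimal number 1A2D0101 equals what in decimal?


1A2D0101 hex = 439156993 decimal

439156993


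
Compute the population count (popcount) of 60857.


0b1110110110111001 has 11 set bits

11


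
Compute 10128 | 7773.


0b10011110010000 | 0b1111001011101 = 0b11111111011101 = 16349

16349


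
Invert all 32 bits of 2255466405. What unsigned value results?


2255466405 ^ 4294967295 = 2039500890

2039500890


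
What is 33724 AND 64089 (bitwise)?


0b1000001110111100 & 0b1111101001011001 = 0b1000001000011000 = 33304

33304


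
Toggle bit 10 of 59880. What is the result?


59880 ^ (1 << 10) = 59880 ^ 1024 = 60904

60904


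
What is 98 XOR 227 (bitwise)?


0b1100010 ^ 0b11100011 = 0b10000001 = 129

129


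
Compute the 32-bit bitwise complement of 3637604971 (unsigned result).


~0b11011000110100010111001001101011 = 0b100111001011101000110110010100 = 657362324 (32-bit unsigned)

657362324


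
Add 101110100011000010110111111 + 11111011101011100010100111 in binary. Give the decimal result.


101110100011000010110111111 + 11111011101011100010100111 = 1001110000000011111001100110 = 163593830

163593830


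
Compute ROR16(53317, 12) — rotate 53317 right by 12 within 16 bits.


Rotate 0b1101000001000101 right by 12 (16-bit) = 0b10001011101 = 1117

1117


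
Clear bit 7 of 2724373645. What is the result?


2724373645 & ~(1 << 7) = 2724373517

2724373517


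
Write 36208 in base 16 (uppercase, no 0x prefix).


36208 = 8D70 hex

8D70


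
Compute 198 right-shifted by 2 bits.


0b11000110 >> 2 = 0b110001 = 49

49


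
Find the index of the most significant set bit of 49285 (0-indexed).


0b1100000010000101. Highest set bit at position 15

15


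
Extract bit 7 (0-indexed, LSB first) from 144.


0b10010000, position 7 = 1

1


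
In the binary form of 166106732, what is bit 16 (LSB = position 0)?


0b1001111001101001011001101100, position 16 = 0

0


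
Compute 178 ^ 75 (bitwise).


0b10110010 ^ 0b1001011 = 0b11111001 = 249

249


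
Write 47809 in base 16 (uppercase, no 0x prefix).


47809 = BAC1 hex

BAC1


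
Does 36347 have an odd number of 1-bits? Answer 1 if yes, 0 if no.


0b1000110111111011 has 11 ones => parity 1

1


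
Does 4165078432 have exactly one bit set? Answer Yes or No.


0b11111000010000100000110110100000. Multiple bits set => No

No


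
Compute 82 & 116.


0b1010010 & 0b1110100 = 0b1010000 = 80

80


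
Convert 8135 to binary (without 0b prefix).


8135 = 1111111000111 in binary

1111111000111


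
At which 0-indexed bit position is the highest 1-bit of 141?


0b10001101. Highest set bit at position 7

7


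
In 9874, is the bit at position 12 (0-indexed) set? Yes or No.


0b10011010010010, bit 12 = 0. No

No


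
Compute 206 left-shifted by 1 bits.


0b11001110 << 1 = 0b110011100 = 412

412


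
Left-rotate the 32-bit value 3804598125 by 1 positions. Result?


Rotate 0b11100010110001011000111101101101 left by 1 (32-bit) = 0b11000101100010110001111011011011 = 3314228955

3314228955


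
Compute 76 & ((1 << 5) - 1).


76 & 31 = 12

12


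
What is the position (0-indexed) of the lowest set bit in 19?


0b10011. Lowest set bit at position 0

0


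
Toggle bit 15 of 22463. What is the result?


22463 ^ (1 << 15) = 22463 ^ 32768 = 55231

55231


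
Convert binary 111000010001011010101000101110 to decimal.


111000010001011010101000101110 in decimal = 944089646

944089646


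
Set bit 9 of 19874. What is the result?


19874 | (1 << 9) = 19874 | 512 = 20386

20386


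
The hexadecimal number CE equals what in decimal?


CE hex = 206 decimal

206


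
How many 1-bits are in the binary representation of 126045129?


0b111100000110100101111001001 has 14 set bits

14


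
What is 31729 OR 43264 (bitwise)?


0b111101111110001 | 0b1010100100000000 = 0b1111101111110001 = 64497

64497


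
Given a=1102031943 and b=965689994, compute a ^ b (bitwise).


1102031943 ^ 965689994 = 2015424205

2015424205


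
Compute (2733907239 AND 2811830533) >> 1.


Step 1: 2733907239 & 2811830533 = 2727346437
Step 2: 2727346437 >> 1 = 1363673218

1363673218


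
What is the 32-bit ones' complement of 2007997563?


2007997563 ^ 4294967295 = 2286969732

2286969732


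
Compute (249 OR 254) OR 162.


Step 1: 249 | 254 = 255
Step 2: 255 | 162 = 255

255


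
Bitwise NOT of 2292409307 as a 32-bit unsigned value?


~0b10001000101000110110001111011011 = 0b1110111010111001001110000100100 = 2002557988 (32-bit unsigned)

2002557988


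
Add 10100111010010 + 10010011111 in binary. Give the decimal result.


10100111010010 + 10010011111 = 10111001110001 = 11889

11889


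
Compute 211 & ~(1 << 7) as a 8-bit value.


211 & ~(1 << 7) = 83

83


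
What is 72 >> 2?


0b1001000 >> 2 = 0b10010 = 18

18


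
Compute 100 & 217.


0b1100100 & 0b11011001 = 0b1000000 = 64

64


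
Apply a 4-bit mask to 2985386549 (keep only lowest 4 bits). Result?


2985386549 & 15 = 5

5


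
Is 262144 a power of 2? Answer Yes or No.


0b1000000000000000000. Only one bit set => Yes

Yes


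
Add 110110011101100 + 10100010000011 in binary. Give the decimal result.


110110011101100 + 10100010000011 = 1001010101101111 = 38255

38255


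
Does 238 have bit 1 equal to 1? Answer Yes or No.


0b11101110, bit 1 = 1. Yes

Yes


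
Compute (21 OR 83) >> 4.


Step 1: 21 | 83 = 87
Step 2: 87 >> 4 = 5

5


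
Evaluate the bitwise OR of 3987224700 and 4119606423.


0b11101101101010000011100001111100 | 0b11110101100011000011010010010111 = 0b11111101101011000011110011111111 = 4255923455

4255923455


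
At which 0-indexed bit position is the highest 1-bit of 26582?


0b110011111010110. Highest set bit at position 14

14


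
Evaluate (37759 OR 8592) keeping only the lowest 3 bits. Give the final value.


Step 1: 37759 | 8592 = 46079
Step 2: 46079 & 7 = 7

7


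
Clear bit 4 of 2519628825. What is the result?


2519628825 & ~(1 << 4) = 2519628809

2519628809


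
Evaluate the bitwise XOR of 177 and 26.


0b10110001 ^ 0b11010 = 0b10101011 = 171

171


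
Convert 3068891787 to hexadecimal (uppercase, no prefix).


3068891787 = B6EB928B hex

B6EB928B


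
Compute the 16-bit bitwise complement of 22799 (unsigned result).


~0b101100100001111 = 0b1010011011110000 = 42736 (16-bit unsigned)

42736


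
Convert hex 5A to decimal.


5A hex = 90 decimal

90


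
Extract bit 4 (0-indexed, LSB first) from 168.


0b10101000, position 4 = 0

0


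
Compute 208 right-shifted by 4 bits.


0b11010000 >> 4 = 0b1101 = 13

13


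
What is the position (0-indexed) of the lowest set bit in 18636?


0b100100011001100. Lowest set bit at position 2

2


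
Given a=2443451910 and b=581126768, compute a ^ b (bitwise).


2443451910 ^ 581126768 = 3003602038

3003602038


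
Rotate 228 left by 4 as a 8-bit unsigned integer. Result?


Rotate 0b11100100 left by 4 (8-bit) = 0b1001110 = 78

78


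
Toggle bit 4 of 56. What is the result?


56 ^ (1 << 4) = 56 ^ 16 = 40

40


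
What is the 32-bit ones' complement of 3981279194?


3981279194 ^ 4294967295 = 313688101

313688101


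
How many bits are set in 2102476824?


0b1111101010100010100000000011000 has 12 set bits

12


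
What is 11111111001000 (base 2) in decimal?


11111111001000 in decimal = 16328

16328


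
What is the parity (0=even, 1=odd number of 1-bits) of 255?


0b11111111 has 8 ones => parity 0

0


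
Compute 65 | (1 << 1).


65 | (1 << 1) = 65 | 2 = 67

67


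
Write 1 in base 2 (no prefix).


1 = 1 in binary

1


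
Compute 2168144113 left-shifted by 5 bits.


0b10000001001110110100000011110001 << 5 = 0b1000000100111011010000001111000100000 = 69380611616

69380611616


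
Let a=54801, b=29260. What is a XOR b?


54801 ^ 29260 = 42077

42077


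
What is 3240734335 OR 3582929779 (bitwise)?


0b11000001001010011010111001111111 | 0b11010101100011110010101101110011 = 0b11010101101011111010111101111111 = 3585060735

3585060735


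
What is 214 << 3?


0b11010110 << 3 = 0b11010110000 = 1712

1712


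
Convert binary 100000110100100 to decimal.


100000110100100 in decimal = 16804

16804


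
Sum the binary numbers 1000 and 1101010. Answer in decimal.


1000 + 1101010 = 1110010 = 114

114


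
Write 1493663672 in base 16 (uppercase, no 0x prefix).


1493663672 = 59077FB8 hex

59077FB8


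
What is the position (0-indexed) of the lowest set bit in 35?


0b100011. Lowest set bit at position 0

0


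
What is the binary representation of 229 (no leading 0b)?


229 = 11100101 in binary

11100101


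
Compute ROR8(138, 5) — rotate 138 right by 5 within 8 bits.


Rotate 0b10001010 right by 5 (8-bit) = 0b1010100 = 84

84


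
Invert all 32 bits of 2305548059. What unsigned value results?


2305548059 ^ 4294967295 = 1989419236

1989419236


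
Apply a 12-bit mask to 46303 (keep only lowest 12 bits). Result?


46303 & 4095 = 1247

1247


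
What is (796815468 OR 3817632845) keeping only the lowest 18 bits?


Step 1: 796815468 | 3817632845 = 4026430573
Step 2: 4026430573 & 262143 = 160877

160877


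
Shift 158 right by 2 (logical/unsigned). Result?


0b10011110 >> 2 = 0b100111 = 39

39


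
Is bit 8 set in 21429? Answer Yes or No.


0b101001110110101, bit 8 = 1. Yes

Yes


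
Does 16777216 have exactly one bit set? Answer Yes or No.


0b1000000000000000000000000. Only one bit set => Yes

Yes


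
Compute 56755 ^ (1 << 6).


56755 ^ (1 << 6) = 56755 ^ 64 = 56819

56819


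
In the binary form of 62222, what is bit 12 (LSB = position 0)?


0b1111001100001110, position 12 = 1

1


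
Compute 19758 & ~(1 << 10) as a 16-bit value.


19758 & ~(1 << 10) = 18734

18734


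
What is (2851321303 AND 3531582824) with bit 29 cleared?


Step 1: 2851321303 & 3531582824 = 2155062592
Step 2: 2155062592 & ~(1 << 29) = 2155062592

2155062592


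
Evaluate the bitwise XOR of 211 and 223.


0b11010011 ^ 0b11011111 = 0b1100 = 12

12


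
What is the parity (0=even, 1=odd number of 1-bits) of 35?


0b100011 has 3 ones => parity 1

1


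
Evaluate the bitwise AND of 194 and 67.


0b11000010 & 0b1000011 = 0b1000010 = 66

66


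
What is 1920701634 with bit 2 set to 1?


1920701634 | (1 << 2) = 1920701634 | 4 = 1920701638

1920701638


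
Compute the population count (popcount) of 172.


0b10101100 has 4 set bits

4


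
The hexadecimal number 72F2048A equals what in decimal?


72F2048A hex = 1928463498 decimal

1928463498


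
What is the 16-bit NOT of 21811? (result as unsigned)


~0b101010100110011 = 0b1010101011001100 = 43724 (16-bit unsigned)

43724


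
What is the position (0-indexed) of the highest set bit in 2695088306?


0b10100000101000111100100010110010. Highest set bit at position 31

31


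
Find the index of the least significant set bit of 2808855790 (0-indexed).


0b10100111011010111011110011101110. Lowest set bit at position 1

1


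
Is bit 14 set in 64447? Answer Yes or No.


0b1111101110111111, bit 14 = 1. Yes

Yes


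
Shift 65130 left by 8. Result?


0b1111111001101010 << 8 = 0b111111100110101000000000 = 16673280

16673280


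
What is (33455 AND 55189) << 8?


Step 1: 33455 & 55189 = 33413
Step 2: 33413 << 8 = 8553728

8553728


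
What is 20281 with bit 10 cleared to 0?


20281 & ~(1 << 10) = 19257

19257


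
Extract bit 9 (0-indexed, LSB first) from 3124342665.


0b10111010001110011010111110001001, position 9 = 1

1


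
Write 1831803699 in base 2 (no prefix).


1831803699 = 1101101001011110001101100110011 in binary

1101101001011110001101100110011


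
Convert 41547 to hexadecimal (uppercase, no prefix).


41547 = A24B hex

A24B


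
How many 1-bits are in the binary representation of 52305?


0b1100110001010001 has 7 set bits

7


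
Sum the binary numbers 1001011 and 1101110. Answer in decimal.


1001011 + 1101110 = 10111001 = 185

185


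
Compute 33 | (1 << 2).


33 | (1 << 2) = 33 | 4 = 37

37


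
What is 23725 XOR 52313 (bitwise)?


0b101110010101101 ^ 0b1100110001011001 = 0b1001000011110100 = 37108

37108


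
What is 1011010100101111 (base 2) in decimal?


1011010100101111 in decimal = 46383

46383


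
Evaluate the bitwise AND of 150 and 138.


0b10010110 & 0b10001010 = 0b10000010 = 130

130


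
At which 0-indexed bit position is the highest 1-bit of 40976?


0b1010000000010000. Highest set bit at position 15

15


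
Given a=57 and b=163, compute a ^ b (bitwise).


57 ^ 163 = 154

154


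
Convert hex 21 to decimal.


21 hex = 33 decimal

33


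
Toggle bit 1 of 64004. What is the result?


64004 ^ (1 << 1) = 64004 ^ 2 = 64006

64006


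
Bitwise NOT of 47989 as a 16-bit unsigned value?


~0b1011101101110101 = 0b100010010001010 = 17546 (16-bit unsigned)

17546


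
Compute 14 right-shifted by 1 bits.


0b1110 >> 1 = 0b111 = 7

7


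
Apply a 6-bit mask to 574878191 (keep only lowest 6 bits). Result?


574878191 & 63 = 47

47


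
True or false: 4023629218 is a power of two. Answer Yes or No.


0b11101111110100111011010110100010. Multiple bits set => No

No


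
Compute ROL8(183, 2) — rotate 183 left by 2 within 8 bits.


Rotate 0b10110111 left by 2 (8-bit) = 0b11011110 = 222

222


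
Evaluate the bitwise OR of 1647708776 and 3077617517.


0b1100010001101100000101001101000 | 0b10110111011100001011011101101101 = 0b11110111011101101011111101101101 = 4151754605

4151754605


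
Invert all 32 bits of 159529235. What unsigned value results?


159529235 ^ 4294967295 = 4135438060

4135438060


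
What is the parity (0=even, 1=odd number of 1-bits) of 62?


0b111110 has 5 ones => parity 1

1


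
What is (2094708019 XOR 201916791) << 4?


Step 1: 2094708019 ^ 201916791 = 1892922436
Step 2: 1892922436 << 4 = 30286758976

30286758976


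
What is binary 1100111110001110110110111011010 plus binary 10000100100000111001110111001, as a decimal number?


1100111110001110110110111011010 + 10000100100000111001110111001 = 1111000010101111110000110010011 = 2019025299

2019025299


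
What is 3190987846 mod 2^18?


3190987846 & 262143 = 171078

171078


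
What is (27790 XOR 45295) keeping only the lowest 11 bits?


Step 1: 27790 ^ 45295 = 56417
Step 2: 56417 & 2047 = 1121

1121


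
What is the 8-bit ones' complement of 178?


178 ^ 255 = 77

77


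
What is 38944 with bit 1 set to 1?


38944 | (1 << 1) = 38944 | 2 = 38946

38946
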